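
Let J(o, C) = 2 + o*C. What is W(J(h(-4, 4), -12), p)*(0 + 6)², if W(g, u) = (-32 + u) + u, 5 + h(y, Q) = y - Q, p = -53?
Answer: -4968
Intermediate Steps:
h(y, Q) = -5 + y - Q (h(y, Q) = -5 + (y - Q) = -5 + y - Q)
J(o, C) = 2 + C*o
W(g, u) = -32 + 2*u
W(J(h(-4, 4), -12), p)*(0 + 6)² = (-32 + 2*(-53))*(0 + 6)² = (-32 - 106)*6² = -138*36 = -4968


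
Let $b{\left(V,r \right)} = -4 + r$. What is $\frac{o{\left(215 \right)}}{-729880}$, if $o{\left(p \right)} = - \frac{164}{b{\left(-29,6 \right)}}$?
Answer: $\frac{41}{364940} \approx 0.00011235$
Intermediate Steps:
$o{\left(p \right)} = -82$ ($o{\left(p \right)} = - \frac{164}{-4 + 6} = - \frac{164}{2} = \left(-164\right) \frac{1}{2} = -82$)
$\frac{o{\left(215 \right)}}{-729880} = - \frac{82}{-729880} = \left(-82\right) \left(- \frac{1}{729880}\right) = \frac{41}{364940}$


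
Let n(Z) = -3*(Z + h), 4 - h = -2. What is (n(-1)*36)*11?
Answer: -5940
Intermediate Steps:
h = 6 (h = 4 - 1*(-2) = 4 + 2 = 6)
n(Z) = -18 - 3*Z (n(Z) = -3*(Z + 6) = -3*(6 + Z) = -18 - 3*Z)
(n(-1)*36)*11 = ((-18 - 3*(-1))*36)*11 = ((-18 + 3)*36)*11 = -15*36*11 = -540*11 = -5940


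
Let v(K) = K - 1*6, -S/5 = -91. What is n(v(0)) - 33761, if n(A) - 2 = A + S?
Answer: -33310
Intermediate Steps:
S = 455 (S = -5*(-91) = 455)
v(K) = -6 + K (v(K) = K - 6 = -6 + K)
n(A) = 457 + A (n(A) = 2 + (A + 455) = 2 + (455 + A) = 457 + A)
n(v(0)) - 33761 = (457 + (-6 + 0)) - 33761 = (457 - 6) - 33761 = 451 - 33761 = -33310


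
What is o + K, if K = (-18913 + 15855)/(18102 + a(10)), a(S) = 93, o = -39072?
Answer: -710918098/18195 ≈ -39072.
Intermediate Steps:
K = -3058/18195 (K = (-18913 + 15855)/(18102 + 93) = -3058/18195 ≈ -0.16807)
o + K = -39072 - 3058/18195 = -710918098/18195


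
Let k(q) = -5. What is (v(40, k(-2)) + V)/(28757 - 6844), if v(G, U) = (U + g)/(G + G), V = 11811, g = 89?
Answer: 236241/438260 ≈ 0.53904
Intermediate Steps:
v(G, U) = (89 + U)/(2*G) (v(G, U) = (U + 89)/(G + G) = (89 + U)/((2*G)) = (89 + U)*(1/(2*G)) = (89 + U)/(2*G))
(v(40, k(-2)) + V)/(28757 - 6844) = ((½)*(89 - 5)/40 + 11811)/(28757 - 6844) = ((½)*(1/40)*84 + 11811)/21913 = (21/20 + 11811)*(1/21913) = (236241/20)*(1/21913) = 236241/438260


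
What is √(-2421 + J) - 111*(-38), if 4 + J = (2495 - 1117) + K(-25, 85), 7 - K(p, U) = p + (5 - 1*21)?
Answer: 4218 + 3*I*√111 ≈ 4218.0 + 31.607*I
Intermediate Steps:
K(p, U) = 23 - p (K(p, U) = 7 - (p + (5 - 1*21)) = 7 - (p + (5 - 21)) = 7 - (p - 16) = 7 - (-16 + p) = 7 + (16 - p) = 23 - p)
J = 1422 (J = -4 + ((2495 - 1117) + (23 - 1*(-25))) = -4 + (1378 + (23 + 25)) = -4 + (1378 + 48) = -4 + 1426 = 1422)
√(-2421 + J) - 111*(-38) = √(-2421 + 1422) - 111*(-38) = √(-999) + 4218 = 3*I*√111 + 4218 = 4218 + 3*I*√111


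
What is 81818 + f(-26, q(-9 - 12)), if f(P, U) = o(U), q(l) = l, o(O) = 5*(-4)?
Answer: 81798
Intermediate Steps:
o(O) = -20
f(P, U) = -20
81818 + f(-26, q(-9 - 12)) = 81818 - 20 = 81798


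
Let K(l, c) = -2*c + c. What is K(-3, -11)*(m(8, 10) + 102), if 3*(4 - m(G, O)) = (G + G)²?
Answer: 682/3 ≈ 227.33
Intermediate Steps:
K(l, c) = -c
m(G, O) = 4 - 4*G²/3 (m(G, O) = 4 - (G + G)²/3 = 4 - 4*G²/3)
K(-3, -11)*(m(8, 10) + 102) = (-1*(-11))*((4 - 4/3*8²) + 102) = 11*((4 - 4/3*64) + 102) = 11*((4 - 256/3) + 102) = 11*(-244/3 + 102) = 11*(62/3) = 682/3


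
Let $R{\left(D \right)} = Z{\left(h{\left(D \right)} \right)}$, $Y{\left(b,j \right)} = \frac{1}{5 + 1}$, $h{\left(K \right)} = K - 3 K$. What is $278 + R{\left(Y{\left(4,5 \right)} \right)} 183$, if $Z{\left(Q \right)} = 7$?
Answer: $1559$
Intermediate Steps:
$h{\left(K \right)} = - 2 K$
$Y{\left(b,j \right)} = \frac{1}{6}$
$R{\left(D \right)} = 7$
$278 + R{\left(Y{\left(4,5 \right)} \right)} 183 = 278 + 7 \cdot 183 = 278 + 1281 = 1559$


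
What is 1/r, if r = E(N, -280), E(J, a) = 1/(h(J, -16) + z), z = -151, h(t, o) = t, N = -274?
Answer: -425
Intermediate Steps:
E(J, a) = 1/(-151 + J) (E(J, a) = 1/(J - 151) = 1/(-151 + J))
r = -1/425 (r = 1/(-151 - 274) = 1/(-425) = -1/425 ≈ -0.0023529)
1/r = 1/(-1/425) = -425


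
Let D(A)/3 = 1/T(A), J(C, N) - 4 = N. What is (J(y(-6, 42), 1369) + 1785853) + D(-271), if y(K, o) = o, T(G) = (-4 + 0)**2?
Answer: 28595619/16 ≈ 1.7872e+6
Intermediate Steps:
T(G) = 16 (T(G) = (-4)**2 = 16)
J(C, N) = 4 + N
D(A) = 3/16
(J(y(-6, 42), 1369) + 1785853) + D(-271) = ((4 + 1369) + 1785853) + 3/16 = (1373 + 1785853) + 3/16 = 1787226 + 3/16 = 28595619/16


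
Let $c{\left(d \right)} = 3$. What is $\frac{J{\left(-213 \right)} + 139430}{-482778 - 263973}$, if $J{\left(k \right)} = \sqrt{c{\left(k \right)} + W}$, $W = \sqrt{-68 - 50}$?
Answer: $- \frac{139430}{746751} - \frac{\sqrt{3 + i \sqrt{118}}}{746751} \approx -0.18672 - 2.723 \cdot 10^{-6} i$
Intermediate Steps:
$W = i \sqrt{118}$ ($W = \sqrt{-118} = i \sqrt{118} \approx 10.863 i$)
$J{\left(k \right)} = \sqrt{3 + i \sqrt{118}}$
$\frac{J{\left(-213 \right)} + 139430}{-482778 - 263973} = \frac{\sqrt{3 + i \sqrt{118}} + 139430}{-482778 - 263973} = \frac{139430 + \sqrt{3 + i \sqrt{118}}}{-746751} = \left(139430 + \sqrt{3 + i \sqrt{118}}\right) \left(- \frac{1}{746751}\right) = - \frac{139430}{746751} - \frac{\sqrt{3 + i \sqrt{118}}}{746751}$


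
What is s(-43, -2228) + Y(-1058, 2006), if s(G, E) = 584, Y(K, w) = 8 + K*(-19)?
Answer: 20694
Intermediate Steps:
Y(K, w) = 8 - 19*K
s(-43, -2228) + Y(-1058, 2006) = 584 + (8 - 19*(-1058)) = 584 + (8 + 20102) = 584 + 20110 = 20694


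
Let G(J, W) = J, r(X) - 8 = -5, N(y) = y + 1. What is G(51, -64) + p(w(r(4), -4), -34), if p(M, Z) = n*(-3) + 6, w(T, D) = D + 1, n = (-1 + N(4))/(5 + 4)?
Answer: 167/3 ≈ 55.667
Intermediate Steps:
N(y) = 1 + y
n = 4/9 (n = (-1 + (1 + 4))/(5 + 4) = (-1 + 5)/9 = 4*(1/9) = 4/9 ≈ 0.44444)
r(X) = 3 (r(X) = 8 - 5 = 3)
w(T, D) = 1 + D
p(M, Z) = 14/3 (p(M, Z) = (4/9)*(-3) + 6 = -4/3 + 6 = 14/3)
G(51, -64) + p(w(r(4), -4), -34) = 51 + 14/3 = 167/3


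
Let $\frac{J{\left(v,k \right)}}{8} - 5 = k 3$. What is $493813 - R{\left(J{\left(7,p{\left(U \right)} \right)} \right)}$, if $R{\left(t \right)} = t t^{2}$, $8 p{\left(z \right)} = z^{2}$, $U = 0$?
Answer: $429813$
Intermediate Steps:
$p{\left(z \right)} = \frac{z^{2}}{8}$
$J{\left(v,k \right)} = 40 + 24 k$ ($J{\left(v,k \right)} = 40 + 8 k 3 = 40 + 8 \cdot 3 k = 40 + 24 k$)
$R{\left(t \right)} = t^{3}$
$493813 - R{\left(J{\left(7,p{\left(U \right)} \right)} \right)} = 493813 - \left(40 + 24 \frac{0^{2}}{8}\right)^{3} = 493813 - \left(40 + 24 \cdot \frac{1}{8} \cdot 0\right)^{3} = 493813 - \left(40 + 24 \cdot 0\right)^{3} = 493813 - \left(40 + 0\right)^{3} = 493813 - 40^{3} = 493813 - 64000 = 429813$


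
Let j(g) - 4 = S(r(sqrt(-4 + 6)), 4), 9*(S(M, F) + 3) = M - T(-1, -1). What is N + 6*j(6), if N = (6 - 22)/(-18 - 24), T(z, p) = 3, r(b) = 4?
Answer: 148/21 ≈ 7.0476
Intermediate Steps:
S(M, F) = -10/3 + M/9 (S(M, F) = -3 + (M - 1*3)/9 = -3 + (M - 3)/9 = -3 + (-3 + M)/9 = -3 + (-1/3 + M/9) = -10/3 + M/9)
j(g) = 10/9 (j(g) = 4 + (-10/3 + (1/9)*4) = 4 + (-10/3 + 4/9) = 4 - 26/9 = 10/9)
N = 8/21 (N = -16/(-42) = -16*(-1/42) = 8/21 ≈ 0.38095)
N + 6*j(6) = 8/21 + 6*(10/9) = 8/21 + 20/3 = 148/21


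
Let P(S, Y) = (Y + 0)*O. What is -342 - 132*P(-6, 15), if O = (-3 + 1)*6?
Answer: 23418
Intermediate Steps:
O = -12 (O = -2*6 = -12)
P(S, Y) = -12*Y (P(S, Y) = (Y + 0)*(-12) = Y*(-12) = -12*Y)
-342 - 132*P(-6, 15) = -342 - (-1584)*15 = -342 - 132*(-180) = -342 + 23760 = 23418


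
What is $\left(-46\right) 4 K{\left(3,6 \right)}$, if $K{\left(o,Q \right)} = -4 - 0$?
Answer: $736$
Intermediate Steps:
$K{\left(o,Q \right)} = -4$ ($K{\left(o,Q \right)} = -4 + 0 = -4$)
$\left(-46\right) 4 K{\left(3,6 \right)} = \left(-46\right) 4 \left(-4\right) = \left(-184\right) \left(-4\right) = 736$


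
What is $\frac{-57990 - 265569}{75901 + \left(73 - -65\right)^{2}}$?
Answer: $- \frac{323559}{94945} \approx -3.4079$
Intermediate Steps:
$\frac{-57990 - 265569}{75901 + \left(73 - -65\right)^{2}} = - \frac{323559}{75901 + \left(73 + \left(-15 + 80\right)\right)^{2}} = - \frac{323559}{75901 + \left(73 + 65\right)^{2}} = - \frac{323559}{75901 + 138^{2}} = - \frac{323559}{75901 + 19044} = - \frac{323559}{94945}$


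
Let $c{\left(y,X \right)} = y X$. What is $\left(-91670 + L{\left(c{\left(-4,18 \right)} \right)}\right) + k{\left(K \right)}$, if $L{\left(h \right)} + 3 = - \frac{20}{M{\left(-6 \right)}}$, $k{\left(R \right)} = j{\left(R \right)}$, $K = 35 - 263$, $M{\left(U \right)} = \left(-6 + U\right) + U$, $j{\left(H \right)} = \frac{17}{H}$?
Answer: $- \frac{62703623}{684} \approx -91672.0$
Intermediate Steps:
$c{\left(y,X \right)} = X y$
$M{\left(U \right)} = -6 + 2 U$
$K = -228$
$k{\left(R \right)} = \frac{17}{R}$
$L{\left(h \right)} = - \frac{17}{9}$ ($L{\left(h \right)} = -3 - \frac{20}{-6 + 2 \left(-6\right)} = -3 - \frac{20}{-6 - 12} = -3 - \frac{20}{-18} = -3 - - \frac{10}{9} = -3 + \frac{10}{9} = - \frac{17}{9}$)
$\left(-91670 + L{\left(c{\left(-4,18 \right)} \right)}\right) + k{\left(K \right)} = \left(-91670 - \frac{17}{9}\right) + \frac{17}{-228} = - \frac{825047}{9} + 17 \left(- \frac{1}{228}\right) = - \frac{825047}{9} - \frac{17}{228} = - \frac{62703623}{684}$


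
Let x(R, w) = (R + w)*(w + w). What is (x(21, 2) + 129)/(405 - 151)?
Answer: 221/254 ≈ 0.87008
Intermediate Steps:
x(R, w) = 2*w*(R + w) (x(R, w) = (R + w)*(2*w) = 2*w*(R + w))
(x(21, 2) + 129)/(405 - 151) = (2*2*(21 + 2) + 129)/(405 - 151) = (2*2*23 + 129)/254 = (92 + 129)*(1/254) = 221*(1/254) = 221/254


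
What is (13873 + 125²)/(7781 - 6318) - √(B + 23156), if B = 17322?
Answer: 4214/209 - √40478 ≈ -181.03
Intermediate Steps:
(13873 + 125²)/(7781 - 6318) - √(B + 23156) = (13873 + 125²)/(7781 - 6318) - √(17322 + 23156) = (13873 + 15625)/1463 - √40478 = 29498*(1/1463) - √40478 = 4214/209 - √40478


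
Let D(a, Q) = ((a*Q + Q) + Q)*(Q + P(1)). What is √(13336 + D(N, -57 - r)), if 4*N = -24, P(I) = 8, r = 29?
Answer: 2*I*√3374 ≈ 116.17*I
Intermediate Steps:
N = -6 (N = (¼)*(-24) = -6)
D(a, Q) = (8 + Q)*(2*Q + Q*a) (D(a, Q) = ((a*Q + Q) + Q)*(Q + 8) = ((Q*a + Q) + Q)*(8 + Q) = ((Q + Q*a) + Q)*(8 + Q) = (2*Q + Q*a)*(8 + Q) = (8 + Q)*(2*Q + Q*a))
√(13336 + D(N, -57 - r)) = √(13336 + (-57 - 1*29)*(16 + 2*(-57 - 1*29) + 8*(-6) + (-57 - 1*29)*(-6))) = √(13336 + (-57 - 29)*(16 + 2*(-57 - 29) - 48 + (-57 - 29)*(-6))) = √(13336 - 86*(16 + 2*(-86) - 48 - 86*(-6))) = √(13336 - 86*(16 - 172 - 48 + 516)) = √(13336 - 86*312) = √(13336 - 26832) = √(-13496) = 2*I*√3374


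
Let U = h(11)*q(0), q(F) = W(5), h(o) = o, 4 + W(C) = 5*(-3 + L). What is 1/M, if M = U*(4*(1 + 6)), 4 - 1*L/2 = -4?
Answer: 1/18788 ≈ 5.3225e-5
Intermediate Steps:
L = 16 (L = 8 - 2*(-4) = 8 + 8 = 16)
W(C) = 61 (W(C) = -4 + 5*(-3 + 16) = -4 + 5*13 = -4 + 65 = 61)
q(F) = 61
U = 671 (U = 11*61 = 671)
M = 18788 (M = 671*(4*(1 + 6)) = 671*(4*7) = 671*28 = 18788)
1/M = 1/18788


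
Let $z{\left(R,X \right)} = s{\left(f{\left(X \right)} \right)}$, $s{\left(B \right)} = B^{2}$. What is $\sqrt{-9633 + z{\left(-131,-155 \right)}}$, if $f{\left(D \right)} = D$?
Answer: $2 \sqrt{3598} \approx 119.97$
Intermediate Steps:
$z{\left(R,X \right)} = X^{2}$
$\sqrt{-9633 + z{\left(-131,-155 \right)}} = \sqrt{-9633 + \left(-155\right)^{2}} = \sqrt{-9633 + 24025} = \sqrt{14392} = 2 \sqrt{3598}$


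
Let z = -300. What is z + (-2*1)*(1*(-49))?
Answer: -202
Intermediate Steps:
z + (-2*1)*(1*(-49)) = -300 + (-2*1)*(1*(-49)) = -300 - 2*(-49) = -300 + 98 = -202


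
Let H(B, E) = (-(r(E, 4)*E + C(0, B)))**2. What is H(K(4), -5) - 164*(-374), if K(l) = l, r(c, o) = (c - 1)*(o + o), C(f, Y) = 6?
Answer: 121852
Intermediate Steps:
r(c, o) = 2*o*(-1 + c) (r(c, o) = (-1 + c)*(2*o) = 2*o*(-1 + c))
H(B, E) = (-6 - E*(-8 + 8*E))**2 (H(B, E) = (-((2*4*(-1 + E))*E + 6))**2 = (-((-8 + 8*E)*E + 6))**2 = (-(E*(-8 + 8*E) + 6))**2 = (-(6 + E*(-8 + 8*E)))**2 = (-6 - E*(-8 + 8*E))**2)
H(K(4), -5) - 164*(-374) = 4*(3 + 4*(-5)*(-1 - 5))**2 - 164*(-374) = 4*(3 + 4*(-5)*(-6))**2 + 61336 = 4*(3 + 120)**2 + 61336 = 4*123**2 + 61336 = 4*15129 + 61336 = 60516 + 61336 = 121852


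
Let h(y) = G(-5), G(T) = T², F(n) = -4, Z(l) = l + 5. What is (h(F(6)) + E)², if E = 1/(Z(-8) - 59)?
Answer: 2399401/3844 ≈ 624.19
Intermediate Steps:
Z(l) = 5 + l
E = -1/62 (E = 1/((5 - 8) - 59) = 1/(-3 - 59) = 1/(-62) = -1/62 ≈ -0.016129)
h(y) = 25 (h(y) = (-5)² = 25)
(h(F(6)) + E)² = (25 - 1/62)² = (1549/62)² = 2399401/3844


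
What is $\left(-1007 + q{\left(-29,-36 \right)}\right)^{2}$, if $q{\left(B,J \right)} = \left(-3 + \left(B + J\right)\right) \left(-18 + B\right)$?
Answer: $4791721$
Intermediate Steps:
$q{\left(B,J \right)} = \left(-18 + B\right) \left(-3 + B + J\right)$ ($q{\left(B,J \right)} = \left(-3 + B + J\right) \left(-18 + B\right) = \left(-18 + B\right) \left(-3 + B + J\right)$)
$\left(-1007 + q{\left(-29,-36 \right)}\right)^{2} = \left(-1007 - \left(-2355 - 841\right)\right)^{2} = \left(-1007 + \left(54 + 841 + 609 + 648 + 1044\right)\right)^{2} = \left(-1007 + 3196\right)^{2} = 2189^{2} = 4791721$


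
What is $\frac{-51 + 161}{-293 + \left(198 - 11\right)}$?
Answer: $- \frac{55}{53} \approx -1.0377$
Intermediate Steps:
$\frac{-51 + 161}{-293 + \left(198 - 11\right)} = \frac{110}{-293 + \left(198 - 11\right)} = \frac{110}{-293 + 187} = \frac{110}{-106} = 110 \left(- \frac{1}{106}\right) = - \frac{55}{53}$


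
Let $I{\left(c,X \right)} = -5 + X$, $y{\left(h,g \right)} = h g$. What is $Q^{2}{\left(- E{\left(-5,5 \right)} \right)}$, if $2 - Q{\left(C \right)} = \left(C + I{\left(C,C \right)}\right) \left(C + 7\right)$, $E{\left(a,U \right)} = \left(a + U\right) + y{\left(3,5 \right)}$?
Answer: $77284$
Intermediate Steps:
$y{\left(h,g \right)} = g h$
$E{\left(a,U \right)} = 15 + U + a$ ($E{\left(a,U \right)} = \left(a + U\right) + 5 \cdot 3 = \left(U + a\right) + 15 = 15 + U + a$)
$Q{\left(C \right)} = 2 - \left(-5 + 2 C\right) \left(7 + C\right)$ ($Q{\left(C \right)} = 2 - \left(C + \left(-5 + C\right)\right) \left(C + 7\right) = 2 - \left(-5 + 2 C\right) \left(7 + C\right)$)
$Q^{2}{\left(- E{\left(-5,5 \right)} \right)} = \left(37 - 9 \left(- (15 + 5 - 5)\right) - 2 \left(- (15 + 5 - 5)\right)^{2}\right)^{2} = \left(37 - 9 \left(\left(-1\right) 15\right) - 2 \left(\left(-1\right) 15\right)^{2}\right)^{2} = \left(37 - -135 - 2 \left(-15\right)^{2}\right)^{2} = \left(37 + 135 - 450\right)^{2} = \left(-278\right)^{2} = 77284$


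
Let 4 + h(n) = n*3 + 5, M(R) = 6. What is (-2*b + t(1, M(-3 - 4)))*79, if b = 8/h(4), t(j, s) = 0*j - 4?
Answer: -5372/13 ≈ -413.23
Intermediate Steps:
h(n) = 1 + 3*n (h(n) = -4 + (n*3 + 5) = -4 + (3*n + 5) = -4 + (5 + 3*n) = 1 + 3*n)
t(j, s) = -4 (t(j, s) = 0 - 4 = -4)
b = 8/13 (b = 8/(1 + 3*4) = 8/(1 + 12) = 8/13 ≈ 0.61539)
(-2*b + t(1, M(-3 - 4)))*79 = (-2*8/13 - 4)*79 = (-16/13 - 4)*79 = -68/13*79 = -5372/13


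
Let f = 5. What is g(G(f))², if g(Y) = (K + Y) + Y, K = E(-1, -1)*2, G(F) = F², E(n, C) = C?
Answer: 2304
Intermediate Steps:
K = -2 (K = -1*2 = -2)
g(Y) = -2 + 2*Y (g(Y) = (-2 + Y) + Y = -2 + 2*Y)
g(G(f))² = (-2 + 2*5²)² = (-2 + 2*25)² = (-2 + 50)² = 48² = 2304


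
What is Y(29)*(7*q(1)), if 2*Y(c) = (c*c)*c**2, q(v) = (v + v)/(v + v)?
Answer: 4950967/2 ≈ 2.4755e+6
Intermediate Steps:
q(v) = 1 (q(v) = (2*v)/((2*v)) = (2*v)*(1/(2*v)) = 1)
Y(c) = c**4/2 (Y(c) = ((c*c)*c**2)/2 = (c**2*c**2)/2 = c**4/2)
Y(29)*(7*q(1)) = ((1/2)*29**4)*(7*1) = ((1/2)*707281)*7 = (707281/2)*7 = 4950967/2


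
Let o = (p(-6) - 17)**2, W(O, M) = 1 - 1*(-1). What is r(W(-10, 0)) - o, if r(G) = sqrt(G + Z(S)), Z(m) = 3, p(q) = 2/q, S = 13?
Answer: -2704/9 + sqrt(5) ≈ -298.21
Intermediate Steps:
W(O, M) = 2 (W(O, M) = 1 + 1 = 2)
r(G) = sqrt(3 + G) (r(G) = sqrt(G + 3) = sqrt(3 + G))
o = 2704/9 (o = (2/(-6) - 17)**2 = (2*(-1/6) - 17)**2 = (-1/3 - 17)**2 = (-52/3)**2 = 2704/9 ≈ 300.44)
r(W(-10, 0)) - o = sqrt(3 + 2) - 1*2704/9 = sqrt(5) - 2704/9 = -2704/9 + sqrt(5)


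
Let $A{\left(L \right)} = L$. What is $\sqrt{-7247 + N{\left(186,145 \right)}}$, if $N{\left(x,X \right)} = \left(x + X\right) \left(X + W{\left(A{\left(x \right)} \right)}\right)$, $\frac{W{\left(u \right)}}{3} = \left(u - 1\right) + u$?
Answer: $\sqrt{409151} \approx 639.65$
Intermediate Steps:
$W{\left(u \right)} = -3 + 6 u$ ($W{\left(u \right)} = 3 \left(\left(u - 1\right) + u\right) = 3 \left(\left(-1 + u\right) + u\right) = 3 \left(-1 + 2 u\right) = -3 + 6 u$)
$N{\left(x,X \right)} = \left(X + x\right) \left(-3 + X + 6 x\right)$ ($N{\left(x,X \right)} = \left(x + X\right) \left(X + \left(-3 + 6 x\right)\right) = \left(X + x\right) \left(-3 + X + 6 x\right)$)
$\sqrt{-7247 + N{\left(186,145 \right)}} = \sqrt{-7247 + \left(145^{2} - 435 - 558 + 6 \cdot 186^{2} + 7 \cdot 145 \cdot 186\right)} = \sqrt{-7247 + \left(21025 - 435 - 558 + 6 \cdot 34596 + 188790\right)} = \sqrt{-7247 + \left(21025 - 435 - 558 + 207576 + 188790\right)} = \sqrt{-7247 + 416398} = \sqrt{409151}$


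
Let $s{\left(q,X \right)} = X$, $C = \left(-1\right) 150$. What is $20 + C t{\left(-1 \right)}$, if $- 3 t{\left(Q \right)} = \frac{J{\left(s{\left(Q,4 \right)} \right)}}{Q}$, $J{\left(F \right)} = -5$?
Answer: $270$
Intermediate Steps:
$C = -150$
$t{\left(Q \right)} = \frac{5}{3 Q}$ ($t{\left(Q \right)} = - \frac{\left(-5\right) \frac{1}{Q}}{3} = \frac{5}{3 Q}$)
$20 + C t{\left(-1 \right)} = 20 - 150 \frac{5}{3 \left(-1\right)} = 20 - 150 \cdot \frac{5}{3} \left(-1\right) = 20 - -250 = 20 + 250 = 270$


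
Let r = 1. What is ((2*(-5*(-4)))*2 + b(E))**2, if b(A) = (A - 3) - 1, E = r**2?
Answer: 5929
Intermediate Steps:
E = 1 (E = 1**2 = 1)
b(A) = -4 + A (b(A) = (-3 + A) - 1 = -4 + A)
((2*(-5*(-4)))*2 + b(E))**2 = ((2*(-5*(-4)))*2 + (-4 + 1))**2 = ((2*20)*2 - 3)**2 = (40*2 - 3)**2 = (80 - 3)**2 = 77**2 = 5929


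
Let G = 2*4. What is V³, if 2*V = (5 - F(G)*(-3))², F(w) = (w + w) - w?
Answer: 594823321/8 ≈ 7.4353e+7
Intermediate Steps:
G = 8
F(w) = w (F(w) = 2*w - w = w)
V = 841/2 (V = (5 - 1*8*(-3))²/2 = (5 - 8*(-3))²/2 = (5 + 24)²/2 = (½)*29² = (½)*841 = 841/2 ≈ 420.50)
V³ = (841/2)³ = 594823321/8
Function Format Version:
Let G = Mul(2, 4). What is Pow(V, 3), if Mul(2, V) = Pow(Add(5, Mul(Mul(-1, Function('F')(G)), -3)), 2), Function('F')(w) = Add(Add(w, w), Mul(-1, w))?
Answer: Rational(594823321, 8) ≈ 7.4353e+7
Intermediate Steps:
G = 8
Function('F')(w) = w (Function('F')(w) = Add(Mul(2, w), Mul(-1, w)) = w)
V = Rational(841, 2) (V = Mul(Rational(1, 2), Pow(Add(5, Mul(Mul(-1, 8), -3)), 2)) = Mul(Rational(1, 2), Pow(Add(5, Mul(-8, -3)), 2)) = Mul(Rational(1, 2), Pow(Add(5, 24), 2)) = Mul(Rational(1, 2), Pow(29, 2)) = Mul(Rational(1, 2), 841) = Rational(841, 2) ≈ 420.50)
Pow(V, 3) = Pow(Rational(841, 2), 3) = Rational(594823321, 8)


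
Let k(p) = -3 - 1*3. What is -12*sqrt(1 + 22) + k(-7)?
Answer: -6 - 12*sqrt(23) ≈ -63.550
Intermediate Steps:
k(p) = -6 (k(p) = -3 - 3 = -6)
-12*sqrt(1 + 22) + k(-7) = -12*sqrt(1 + 22) - 6 = -12*sqrt(23) - 6 = -6 - 12*sqrt(23)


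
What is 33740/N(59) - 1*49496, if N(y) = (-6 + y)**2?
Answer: -139000524/2809 ≈ -49484.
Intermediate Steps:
33740/N(59) - 1*49496 = 33740/((-6 + 59)**2) - 1*49496 = 33740/(53**2) - 49496 = 33740/2809 - 49496 = -139000524/2809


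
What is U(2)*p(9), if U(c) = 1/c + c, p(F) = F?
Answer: 45/2 ≈ 22.500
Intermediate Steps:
U(c) = c + 1/c
U(2)*p(9) = (2 + 1/2)*9 = (5/2)*9 = 45/2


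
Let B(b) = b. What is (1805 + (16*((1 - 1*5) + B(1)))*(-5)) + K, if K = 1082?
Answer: 3127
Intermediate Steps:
(1805 + (16*((1 - 1*5) + B(1)))*(-5)) + K = (1805 + (16*((1 - 1*5) + 1))*(-5)) + 1082 = (1805 + (16*((1 - 5) + 1))*(-5)) + 1082 = (1805 + (16*(-4 + 1))*(-5)) + 1082 = (1805 + (16*(-3))*(-5)) + 1082 = (1805 - 48*(-5)) + 1082 = (1805 + 240) + 1082 = 2045 + 1082 = 3127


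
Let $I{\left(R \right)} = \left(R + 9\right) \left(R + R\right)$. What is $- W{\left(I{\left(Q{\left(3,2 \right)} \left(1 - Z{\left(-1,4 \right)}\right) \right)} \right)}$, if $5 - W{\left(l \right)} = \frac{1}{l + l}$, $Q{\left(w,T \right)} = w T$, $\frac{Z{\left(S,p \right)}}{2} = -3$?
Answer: $- \frac{42839}{8568} \approx -4.9999$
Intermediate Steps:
$Z{\left(S,p \right)} = -6$ ($Z{\left(S,p \right)} = 2 \left(-3\right) = -6$)
$Q{\left(w,T \right)} = T w$
$I{\left(R \right)} = 2 R \left(9 + R\right)$ ($I{\left(R \right)} = \left(9 + R\right) 2 R = 2 R \left(9 + R\right)$)
$W{\left(l \right)} = 5 - \frac{1}{2 l}$ ($W{\left(l \right)} = 5 - \frac{1}{l + l} = 5 - \frac{1}{2 l}$)
$- W{\left(I{\left(Q{\left(3,2 \right)} \left(1 - Z{\left(-1,4 \right)}\right) \right)} \right)} = - (5 - \frac{1}{2 \cdot 2 \cdot 2 \cdot 3 \left(1 - -6\right) \left(9 + 2 \cdot 3 \left(1 - -6\right)\right)}) = - (5 - \frac{1}{2 \cdot 2 \cdot 6 \left(1 + 6\right) \left(9 + 6 \left(1 + 6\right)\right)}) = - (5 - \frac{1}{2 \cdot 2 \cdot 6 \cdot 7 \left(9 + 6 \cdot 7\right)}) = - (5 - \frac{1}{2 \cdot 2 \cdot 42 \left(9 + 42\right)}) = - (5 - \frac{1}{2 \cdot 2 \cdot 42 \cdot 51}) = - (5 - \frac{1}{2 \cdot 4284}) = - (5 - \frac{1}{8568}) = \left(-1\right) \frac{42839}{8568} = - \frac{42839}{8568}$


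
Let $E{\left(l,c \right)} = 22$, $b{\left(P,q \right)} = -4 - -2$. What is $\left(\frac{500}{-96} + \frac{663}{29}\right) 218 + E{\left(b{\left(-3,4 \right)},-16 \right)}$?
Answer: $\frac{1346939}{348} \approx 3870.5$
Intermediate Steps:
$b{\left(P,q \right)} = -2$ ($b{\left(P,q \right)} = -4 + 2 = -2$)
$\left(\frac{500}{-96} + \frac{663}{29}\right) 218 + E{\left(b{\left(-3,4 \right)},-16 \right)} = \left(\frac{500}{-96} + \frac{663}{29}\right) 218 + 22 = \left(500 \left(- \frac{1}{96}\right) + 663 \cdot \frac{1}{29}\right) 218 + 22 = \left(- \frac{125}{24} + \frac{663}{29}\right) 218 + 22 = \frac{12287}{696} \cdot 218 + 22 = \frac{1339283}{348} + 22 = \frac{1346939}{348}$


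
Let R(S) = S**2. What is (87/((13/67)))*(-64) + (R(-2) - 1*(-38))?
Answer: -372510/13 ≈ -28655.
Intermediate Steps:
(87/((13/67)))*(-64) + (R(-2) - 1*(-38)) = (87/((13/67)))*(-64) + ((-2)**2 - 1*(-38)) = (87/((13*(1/67))))*(-64) + (4 + 38) = (87/(13/67))*(-64) + 42 = (87*(67/13))*(-64) + 42 = (5829/13)*(-64) + 42 = -373056/13 + 42 = -372510/13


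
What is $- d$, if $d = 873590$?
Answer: $-873590$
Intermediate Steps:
$- d = \left(-1\right) 873590 = -873590$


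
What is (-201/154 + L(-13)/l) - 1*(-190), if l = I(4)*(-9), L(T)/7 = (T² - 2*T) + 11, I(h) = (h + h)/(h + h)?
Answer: 39463/1386 ≈ 28.473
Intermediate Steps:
I(h) = 1 (I(h) = (2*h)/((2*h)) = (2*h)*(1/(2*h)) = 1)
L(T) = 77 - 14*T + 7*T² (L(T) = 7*((T² - 2*T) + 11) = 7*(11 + T² - 2*T) = 77 - 14*T + 7*T²)
l = -9 (l = 1*(-9) = -9)
(-201/154 + L(-13)/l) - 1*(-190) = (-201/154 + (77 - 14*(-13) + 7*(-13)²)/(-9)) - 1*(-190) = (-201*1/154 + (77 + 182 + 7*169)*(-⅑)) + 190 = (-201/154 + (77 + 182 + 1183)*(-⅑)) + 190 = (-201/154 + 1442*(-⅑)) + 190 = (-201/154 - 1442/9) + 190 = -223877/1386 + 190 = 39463/1386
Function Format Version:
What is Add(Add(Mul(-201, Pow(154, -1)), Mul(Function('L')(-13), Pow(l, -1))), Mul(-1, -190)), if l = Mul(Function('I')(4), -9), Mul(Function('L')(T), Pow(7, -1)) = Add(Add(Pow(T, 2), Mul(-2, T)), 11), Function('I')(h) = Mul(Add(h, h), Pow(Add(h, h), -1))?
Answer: Rational(39463, 1386) ≈ 28.473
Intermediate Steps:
Function('I')(h) = 1 (Function('I')(h) = Mul(Mul(2, h), Pow(Mul(2, h), -1)) = Mul(Mul(2, h), Mul(Rational(1, 2), Pow(h, -1))) = 1)
Function('L')(T) = Add(77, Mul(-14, T), Mul(7, Pow(T, 2))) (Function('L')(T) = Mul(7, Add(Add(Pow(T, 2), Mul(-2, T)), 11)) = Mul(7, Add(11, Pow(T, 2), Mul(-2, T))) = Add(77, Mul(-14, T), Mul(7, Pow(T, 2))))
l = -9 (l = Mul(1, -9) = -9)
Add(Add(Mul(-201, Pow(154, -1)), Mul(Function('L')(-13), Pow(l, -1))), Mul(-1, -190)) = Add(Add(Mul(-201, Pow(154, -1)), Mul(Add(77, Mul(-14, -13), Mul(7, Pow(-13, 2))), Pow(-9, -1))), Mul(-1, -190)) = Add(Add(Mul(-201, Rational(1, 154)), Mul(Add(77, 182, Mul(7, 169)), Rational(-1, 9))), 190) = Add(Add(Rational(-201, 154), Mul(Add(77, 182, 1183), Rational(-1, 9))), 190) = Add(Add(Rational(-201, 154), Mul(1442, Rational(-1, 9))), 190) = Add(Add(Rational(-201, 154), Rational(-1442, 9)), 190) = Add(Rational(-223877, 1386), 190) = Rational(39463, 1386)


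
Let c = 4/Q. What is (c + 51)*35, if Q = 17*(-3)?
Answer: 90895/51 ≈ 1782.3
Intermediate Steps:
Q = -51
c = -4/51 (c = 4/(-51) = 4*(-1/51) = -4/51 ≈ -0.078431)
(c + 51)*35 = (-4/51 + 51)*35 = (2597/51)*35 = 90895/51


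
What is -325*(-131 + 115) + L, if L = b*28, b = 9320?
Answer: 266160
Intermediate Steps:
L = 260960 (L = 9320*28 = 260960)
-325*(-131 + 115) + L = -325*(-131 + 115) + 260960 = -325*(-16) + 260960 = 5200 + 260960 = 266160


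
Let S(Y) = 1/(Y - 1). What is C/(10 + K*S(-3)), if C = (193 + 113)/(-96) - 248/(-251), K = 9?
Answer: -8833/31124 ≈ -0.28380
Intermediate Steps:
S(Y) = 1/(-1 + Y)
C = -8833/4016 (C = 306*(-1/96) - 248*(-1/251) = -51/16 + 248/251 = -8833/4016 ≈ -2.1995)
C/(10 + K*S(-3)) = -8833/(4016*(10 + 9/(-1 - 3))) = -8833/(4016*(10 + 9/(-4))) = -8833/(4016*(10 + 9*(-1/4))) = -8833/(4016*(10 - 9/4)) = -8833/(4016*31/4) = -8833/4016*4/31 = -8833/31124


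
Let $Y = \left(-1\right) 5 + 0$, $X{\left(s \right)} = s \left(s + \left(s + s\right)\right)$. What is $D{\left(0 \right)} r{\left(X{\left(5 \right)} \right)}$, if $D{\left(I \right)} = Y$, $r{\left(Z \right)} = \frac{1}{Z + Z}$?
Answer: $- \frac{1}{30} \approx -0.033333$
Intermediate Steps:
$X{\left(s \right)} = 3 s^{2}$ ($X{\left(s \right)} = s \left(s + 2 s\right) = s 3 s = 3 s^{2}$)
$Y = -5$ ($Y = -5 + 0 = -5$)
$r{\left(Z \right)} = \frac{1}{2 Z}$
$D{\left(I \right)} = -5$
$D{\left(0 \right)} r{\left(X{\left(5 \right)} \right)} = - 5 \frac{1}{2 \cdot 3 \cdot 5^{2}} = - 5 \frac{1}{2 \cdot 3 \cdot 25} = - 5 \frac{1}{2 \cdot 75} = - 5 \cdot \frac{1}{2} \cdot \frac{1}{75} = \left(-5\right) \frac{1}{150} = - \frac{1}{30}$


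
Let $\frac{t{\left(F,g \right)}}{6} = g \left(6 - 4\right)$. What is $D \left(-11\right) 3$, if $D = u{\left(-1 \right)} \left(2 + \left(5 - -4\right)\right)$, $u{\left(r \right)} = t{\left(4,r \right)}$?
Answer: $4356$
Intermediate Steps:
$t{\left(F,g \right)} = 12 g$ ($t{\left(F,g \right)} = 6 g \left(6 - 4\right) = 6 g 2 = 6 \cdot 2 g = 12 g$)
$u{\left(r \right)} = 12 r$
$D = -132$ ($D = 12 \left(-1\right) \left(2 + \left(5 - -4\right)\right) = - 12 \left(2 + \left(5 + 4\right)\right) = - 12 \left(2 + 9\right) = \left(-12\right) 11 = -132$)
$D \left(-11\right) 3 = \left(-132\right) \left(-11\right) 3 = 1452 \cdot 3 = 4356$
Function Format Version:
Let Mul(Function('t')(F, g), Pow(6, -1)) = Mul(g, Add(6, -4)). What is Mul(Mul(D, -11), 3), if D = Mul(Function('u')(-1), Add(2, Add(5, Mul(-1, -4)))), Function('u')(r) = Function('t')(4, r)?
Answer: 4356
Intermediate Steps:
Function('t')(F, g) = Mul(12, g) (Function('t')(F, g) = Mul(6, Mul(g, Add(6, -4))) = Mul(6, Mul(g, 2)) = Mul(6, Mul(2, g)) = Mul(12, g))
Function('u')(r) = Mul(12, r)
D = -132 (D = Mul(Mul(12, -1), Add(2, Add(5, Mul(-1, -4)))) = Mul(-12, Add(2, Add(5, 4))) = Mul(-12, Add(2, 9)) = Mul(-12, 11) = -132)
Mul(Mul(D, -11), 3) = Mul(Mul(-132, -11), 3) = Mul(1452, 3) = 4356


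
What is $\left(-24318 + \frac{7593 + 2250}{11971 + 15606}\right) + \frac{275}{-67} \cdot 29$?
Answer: $- \frac{45150638656}{1847659} \approx -24437.0$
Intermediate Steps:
$\left(-24318 + \frac{7593 + 2250}{11971 + 15606}\right) + \frac{275}{-67} \cdot 29 = \left(-24318 + \frac{9843}{27577}\right) + 275 \left(- \frac{1}{67}\right) 29 = \left(-24318 + 9843 \cdot \frac{1}{27577}\right) - \frac{7975}{67} = \left(-24318 + \frac{9843}{27577}\right) - \frac{7975}{67} = - \frac{670607643}{27577} - \frac{7975}{67} = - \frac{45150638656}{1847659}$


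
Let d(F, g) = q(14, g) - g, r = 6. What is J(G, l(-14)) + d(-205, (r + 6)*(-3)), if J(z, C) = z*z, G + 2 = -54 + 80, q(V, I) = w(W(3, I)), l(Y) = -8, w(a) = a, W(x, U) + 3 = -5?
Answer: 604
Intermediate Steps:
W(x, U) = -8 (W(x, U) = -3 - 5 = -8)
q(V, I) = -8
G = 24 (G = -2 + (-54 + 80) = -2 + 26 = 24)
d(F, g) = -8 - g
J(z, C) = z²
J(G, l(-14)) + d(-205, (r + 6)*(-3)) = 24² + (-8 - (6 + 6)*(-3)) = 576 + (-8 - 12*(-3)) = 576 + (-8 - 1*(-36)) = 576 + (-8 + 36) = 576 + 28 = 604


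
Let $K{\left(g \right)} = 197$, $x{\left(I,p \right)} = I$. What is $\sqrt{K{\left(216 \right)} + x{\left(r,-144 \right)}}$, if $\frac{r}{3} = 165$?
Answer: $2 \sqrt{173} \approx 26.306$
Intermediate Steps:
$r = 495$ ($r = 3 \cdot 165 = 495$)
$\sqrt{K{\left(216 \right)} + x{\left(r,-144 \right)}} = \sqrt{197 + 495} = \sqrt{692} = 2 \sqrt{173}$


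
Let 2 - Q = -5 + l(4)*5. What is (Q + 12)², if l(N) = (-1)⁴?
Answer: 196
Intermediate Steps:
l(N) = 1
Q = 2 (Q = 2 - (-5 + 1*5) = 2 - (-5 + 5) = 2 - 1*0 = 2 + 0 = 2)
(Q + 12)² = (2 + 12)² = 14² = 196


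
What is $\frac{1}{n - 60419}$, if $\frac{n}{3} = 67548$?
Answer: $\frac{1}{142225} \approx 7.0311 \cdot 10^{-6}$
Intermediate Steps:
$n = 202644$ ($n = 3 \cdot 67548 = 202644$)
$\frac{1}{n - 60419} = \frac{1}{202644 - 60419} = \frac{1}{142225}$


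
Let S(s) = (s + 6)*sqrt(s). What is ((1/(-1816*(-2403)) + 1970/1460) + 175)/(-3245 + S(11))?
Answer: -16572509203795/304858325275344 - 955025954117*sqrt(11)/3353441578028784 ≈ -0.055306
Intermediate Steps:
S(s) = sqrt(s)*(6 + s) (S(s) = (6 + s)*sqrt(s) = sqrt(s)*(6 + s))
((1/(-1816*(-2403)) + 1970/1460) + 175)/(-3245 + S(11)) = ((1/(-1816*(-2403)) + 1970/1460) + 175)/(-3245 + sqrt(11)*(6 + 11)) = ((-1/1816*(-1/2403) + 1970*(1/1460)) + 175)/(-3245 + sqrt(11)*17) = ((1/4363848 + 197/146) + 175)/(-3245 + 17*sqrt(11)) = (429839101/318560904 + 175)/(-3245 + 17*sqrt(11)) = 56177997301/(318560904*(-3245 + 17*sqrt(11)))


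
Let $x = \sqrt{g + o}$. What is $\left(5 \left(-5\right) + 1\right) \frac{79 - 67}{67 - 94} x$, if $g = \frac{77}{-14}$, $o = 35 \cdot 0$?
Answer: $\frac{16 i \sqrt{22}}{3} \approx 25.016 i$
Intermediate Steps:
$o = 0$
$g = - \frac{11}{2}$ ($g = 77 \left(- \frac{1}{14}\right) = - \frac{11}{2} \approx -5.5$)
$x = \frac{i \sqrt{22}}{2}$ ($x = \sqrt{- \frac{11}{2} + 0} = \sqrt{- \frac{11}{2}} = \frac{i \sqrt{22}}{2} \approx 2.3452 i$)
$\left(5 \left(-5\right) + 1\right) \frac{79 - 67}{67 - 94} x = \left(5 \left(-5\right) + 1\right) \frac{79 - 67}{67 - 94} \frac{i \sqrt{22}}{2} = \left(-25 + 1\right) \frac{12}{-27} \frac{i \sqrt{22}}{2} = - 24 \cdot 12 \left(- \frac{1}{27}\right) \frac{i \sqrt{22}}{2} = \left(-24\right) \left(- \frac{4}{9}\right) \frac{i \sqrt{22}}{2} = \frac{32 \frac{i \sqrt{22}}{2}}{3} = \frac{16 i \sqrt{22}}{3}$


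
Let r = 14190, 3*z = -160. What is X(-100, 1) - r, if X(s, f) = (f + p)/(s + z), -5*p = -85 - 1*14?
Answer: -8159328/575 ≈ -14190.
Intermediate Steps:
p = 99/5 (p = -(-85 - 1*14)/5 = -(-85 - 14)/5 = -⅕*(-99) = 99/5 ≈ 19.800)
z = -160/3 (z = (⅓)*(-160) = -160/3 ≈ -53.333)
X(s, f) = (99/5 + f)/(-160/3 + s) (X(s, f) = (f + 99/5)/(s - 160/3) = (99/5 + f)/(-160/3 + s))
X(-100, 1) - r = 3*(99 + 5*1)/(5*(-160 + 3*(-100))) - 1*14190 = 3*(99 + 5)/(5*(-160 - 300)) - 14190 = (⅗)*104/(-460) - 14190 = (⅗)*(-1/460)*104 - 14190 = -78/575 - 14190 = -8159328/575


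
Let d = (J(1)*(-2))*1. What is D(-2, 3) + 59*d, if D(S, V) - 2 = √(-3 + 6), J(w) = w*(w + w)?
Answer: -234 + √3 ≈ -232.27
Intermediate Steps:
J(w) = 2*w² (J(w) = w*(2*w) = 2*w²)
D(S, V) = 2 + √3 (D(S, V) = 2 + √(-3 + 6) = 2 + √3)
d = -4 (d = ((2*1²)*(-2))*1 = ((2*1)*(-2))*1 = (2*(-2))*1 = -4*1 = -4)
D(-2, 3) + 59*d = (2 + √3) + 59*(-4) = (2 + √3) - 236 = -234 + √3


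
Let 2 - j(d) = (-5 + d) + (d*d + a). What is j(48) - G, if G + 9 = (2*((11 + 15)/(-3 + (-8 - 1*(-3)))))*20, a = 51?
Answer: -2257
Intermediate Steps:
G = -139 (G = -9 + (2*((11 + 15)/(-3 + (-8 - 1*(-3)))))*20 = -9 + (2*(26/(-3 + (-8 + 3))))*20 = -9 + (2*(26/(-3 - 5)))*20 = -9 + (2*(26/(-8)))*20 = -9 + (2*(26*(-1/8)))*20 = -9 + (2*(-13/4))*20 = -9 - 13/2*20 = -9 - 130 = -139)
j(d) = -44 - d - d**2 (j(d) = 2 - ((-5 + d) + (d*d + 51)) = 2 - ((-5 + d) + (d**2 + 51)) = 2 - ((-5 + d) + (51 + d**2)) = 2 - (46 + d + d**2) = 2 + (-46 - d - d**2) = -44 - d - d**2)
j(48) - G = (-44 - 1*48 - 1*48**2) - 1*(-139) = (-44 - 48 - 1*2304) + 139 = (-44 - 48 - 2304) + 139 = -2396 + 139 = -2257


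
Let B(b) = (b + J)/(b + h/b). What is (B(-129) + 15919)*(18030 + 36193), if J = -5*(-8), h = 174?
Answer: 4838308638306/5605 ≈ 8.6321e+8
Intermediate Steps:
J = 40
B(b) = (40 + b)/(b + 174/b) (B(b) = (b + 40)/(b + 174/b) = (40 + b)/(b + 174/b))
(B(-129) + 15919)*(18030 + 36193) = (-129*(40 - 129)/(174 + (-129)**2) + 15919)*(18030 + 36193) = (-129*(-89)/(174 + 16641) + 15919)*54223 = (-129*(-89)/16815 + 15919)*54223 = (-129*1/16815*(-89) + 15919)*54223 = (3827/5605 + 15919)*54223 = (89229822/5605)*54223 = 4838308638306/5605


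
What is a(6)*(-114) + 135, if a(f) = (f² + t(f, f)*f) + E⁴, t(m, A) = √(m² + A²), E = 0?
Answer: -3969 - 4104*√2 ≈ -9772.9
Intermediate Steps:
t(m, A) = √(A² + m²)
a(f) = f² + f*√2*√(f²) (a(f) = (f² + √(f² + f²)*f) + 0⁴ = (f² + √(2*f²)*f) + 0 = (f² + (√2*√(f²))*f) + 0 = (f² + f*√2*√(f²)) + 0 = f² + f*√2*√(f²))
a(6)*(-114) + 135 = (6*(6 + √2*√(6²)))*(-114) + 135 = (6*(6 + √2*√36))*(-114) + 135 = (6*(6 + √2*6))*(-114) + 135 = (6*(6 + 6*√2))*(-114) + 135 = (36 + 36*√2)*(-114) + 135 = (-4104 - 4104*√2) + 135 = -3969 - 4104*√2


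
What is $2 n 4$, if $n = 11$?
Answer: $88$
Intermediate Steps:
$2 n 4 = 2 \cdot 11 \cdot 4 = 22 \cdot 4 = 88$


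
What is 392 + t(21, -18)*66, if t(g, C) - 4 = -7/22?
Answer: 635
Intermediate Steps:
t(g, C) = 81/22 (t(g, C) = 4 - 7/22 = 81/22)
392 + t(21, -18)*66 = 392 + (81/22)*66 = 392 + 243 = 635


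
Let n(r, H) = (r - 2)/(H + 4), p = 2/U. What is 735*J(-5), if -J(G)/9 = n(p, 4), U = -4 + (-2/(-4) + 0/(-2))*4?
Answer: 19845/8 ≈ 2480.6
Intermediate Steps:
U = -2 (U = -4 + (-2*(-¼) + 0*(-½))*4 = -4 + (½ + 0)*4 = -4 + (½)*4 = -4 + 2 = -2)
p = -1 (p = 2/(-2) = 2*(-½) = -1)
n(r, H) = (-2 + r)/(4 + H)
J(G) = 27/8 (J(G) = -9*(-2 - 1)/(4 + 4) = -9*(-3)/8 = -9*(-3/8) = 27/8)
735*J(-5) = 735*(27/8) = 19845/8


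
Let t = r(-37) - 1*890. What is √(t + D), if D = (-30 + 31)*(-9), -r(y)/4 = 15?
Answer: I*√959 ≈ 30.968*I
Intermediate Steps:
r(y) = -60 (r(y) = -4*15 = -60)
D = -9 (D = 1*(-9) = -9)
t = -950 (t = -60 - 1*890 = -60 - 890 = -950)
√(t + D) = √(-950 - 9) = √(-959) = I*√959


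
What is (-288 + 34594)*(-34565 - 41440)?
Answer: -2607427530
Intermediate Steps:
(-288 + 34594)*(-34565 - 41440) = 34306*(-76005) = -2607427530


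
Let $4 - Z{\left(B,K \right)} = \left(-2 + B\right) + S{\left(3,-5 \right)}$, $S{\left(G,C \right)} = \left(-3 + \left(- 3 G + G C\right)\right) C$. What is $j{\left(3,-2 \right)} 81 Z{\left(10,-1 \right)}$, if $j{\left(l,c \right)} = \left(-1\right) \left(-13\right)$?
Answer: $-146367$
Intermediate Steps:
$j{\left(l,c \right)} = 13$
$S{\left(G,C \right)} = C \left(-3 - 3 G + C G\right)$ ($S{\left(G,C \right)} = \left(-3 + \left(- 3 G + C G\right)\right) C = \left(-3 - 3 G + C G\right) C = C \left(-3 - 3 G + C G\right)$)
$Z{\left(B,K \right)} = -129 - B$ ($Z{\left(B,K \right)} = 4 - \left(\left(-2 + B\right) - 5 \left(-3 - 9 - 15\right)\right) = 4 - \left(\left(-2 + B\right) - -135\right) = 4 - \left(\left(-2 + B\right) + 135\right) = 4 - \left(133 + B\right) = -129 - B$)
$j{\left(3,-2 \right)} 81 Z{\left(10,-1 \right)} = 13 \cdot 81 \left(-129 - 10\right) = 1053 \left(-129 - 10\right) = 1053 \left(-139\right) = -146367$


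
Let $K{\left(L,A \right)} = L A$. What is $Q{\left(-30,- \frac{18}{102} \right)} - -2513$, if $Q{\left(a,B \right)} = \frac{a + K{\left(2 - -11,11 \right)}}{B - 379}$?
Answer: $\frac{16196877}{6446} \approx 2512.7$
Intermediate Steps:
$K{\left(L,A \right)} = A L$
$Q{\left(a,B \right)} = \frac{143 + a}{-379 + B}$ ($Q{\left(a,B \right)} = \frac{a + 11 \left(2 - -11\right)}{B - 379} = \frac{a + 11 \left(2 + 11\right)}{-379 + B} = \frac{a + 11 \cdot 13}{-379 + B} = \frac{a + 143}{-379 + B} = \frac{143 + a}{-379 + B}$)
$Q{\left(-30,- \frac{18}{102} \right)} - -2513 = \frac{143 - 30}{-379 - \frac{18}{102}} - -2513 = \frac{1}{-379 - \frac{3}{17}} \cdot 113 + 2513 = \frac{1}{- \frac{6446}{17}} \cdot 113 + 2513 = \left(- \frac{17}{6446}\right) 113 + 2513 = - \frac{1921}{6446} + 2513 = \frac{16196877}{6446}$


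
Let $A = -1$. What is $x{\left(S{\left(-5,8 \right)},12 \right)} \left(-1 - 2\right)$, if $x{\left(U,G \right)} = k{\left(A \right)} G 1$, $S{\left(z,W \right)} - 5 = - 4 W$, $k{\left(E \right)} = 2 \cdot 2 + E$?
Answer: $-108$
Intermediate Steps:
$k{\left(E \right)} = 4 + E$
$S{\left(z,W \right)} = 5 - 4 W$
$x{\left(U,G \right)} = 3 G$ ($x{\left(U,G \right)} = \left(4 - 1\right) G 1 = 3 G$)
$x{\left(S{\left(-5,8 \right)},12 \right)} \left(-1 - 2\right) = 3 \cdot 12 \left(-1 - 2\right) = 36 \left(-1 - 2\right) = 36 \left(-3\right) = -108$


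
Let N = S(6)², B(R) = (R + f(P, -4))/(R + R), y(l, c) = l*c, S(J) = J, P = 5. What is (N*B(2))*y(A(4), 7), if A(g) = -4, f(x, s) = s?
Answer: 504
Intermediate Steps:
y(l, c) = c*l
B(R) = (-4 + R)/(2*R) (B(R) = (R - 4)/(R + R) = (-4 + R)/((2*R)) = (-4 + R)*(1/(2*R)) = (-4 + R)/(2*R))
N = 36 (N = 6² = 36)
(N*B(2))*y(A(4), 7) = (36*((½)*(-4 + 2)/2))*(7*(-4)) = (36*((½)*(½)*(-2)))*(-28) = (36*(-½))*(-28) = -18*(-28) = 504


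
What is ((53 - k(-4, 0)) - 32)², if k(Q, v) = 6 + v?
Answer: 225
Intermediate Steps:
((53 - k(-4, 0)) - 32)² = ((53 - (6 + 0)) - 32)² = ((53 - 1*6) - 32)² = ((53 - 6) - 32)² = (47 - 32)² = 15² = 225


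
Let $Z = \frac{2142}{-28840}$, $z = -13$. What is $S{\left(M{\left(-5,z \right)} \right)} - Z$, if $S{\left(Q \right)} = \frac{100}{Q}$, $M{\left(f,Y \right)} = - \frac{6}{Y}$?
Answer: $\frac{1339459}{6180} \approx 216.74$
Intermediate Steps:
$Z = - \frac{153}{2060}$ ($Z = 2142 \left(- \frac{1}{28840}\right) = - \frac{153}{2060} \approx -0.074272$)
$S{\left(M{\left(-5,z \right)} \right)} - Z = \frac{100}{\left(-6\right) \frac{1}{-13}} - - \frac{153}{2060} = \frac{100}{\left(-6\right) \left(- \frac{1}{13}\right)} + \frac{153}{2060} = \frac{100}{\frac{6}{13}} + \frac{153}{2060} = 100 \cdot \frac{13}{6} + \frac{153}{2060} = \frac{650}{3} + \frac{153}{2060} = \frac{1339459}{6180}$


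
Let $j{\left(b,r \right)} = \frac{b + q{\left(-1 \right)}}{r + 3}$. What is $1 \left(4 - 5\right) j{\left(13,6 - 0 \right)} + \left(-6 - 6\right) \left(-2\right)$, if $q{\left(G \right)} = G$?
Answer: $\frac{68}{3} \approx 22.667$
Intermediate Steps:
$j{\left(b,r \right)} = \frac{-1 + b}{3 + r}$ ($j{\left(b,r \right)} = \frac{b - 1}{r + 3} = \frac{-1 + b}{3 + r}$)
$1 \left(4 - 5\right) j{\left(13,6 - 0 \right)} + \left(-6 - 6\right) \left(-2\right) = 1 \left(4 - 5\right) \frac{-1 + 13}{3 + \left(6 - 0\right)} + \left(-6 - 6\right) \left(-2\right) = 1 \left(-1\right) \frac{1}{3 + \left(6 + 0\right)} 12 - -24 = - \frac{12}{3 + 6} + 24 = - \frac{12}{9} + 24 = \left(-1\right) \frac{4}{3} + 24 = - \frac{4}{3} + 24 = \frac{68}{3}$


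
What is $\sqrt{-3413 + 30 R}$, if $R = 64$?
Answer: $i \sqrt{1493} \approx 38.639 i$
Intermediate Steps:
$\sqrt{-3413 + 30 R} = \sqrt{-3413 + 30 \cdot 64} = \sqrt{-3413 + 1920} = \sqrt{-1493} = i \sqrt{1493}$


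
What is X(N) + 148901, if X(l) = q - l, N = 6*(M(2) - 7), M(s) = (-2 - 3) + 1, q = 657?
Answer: 149624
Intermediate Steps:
M(s) = -4 (M(s) = -5 + 1 = -4)
N = -66 (N = 6*(-4 - 7) = 6*(-11) = -66)
X(l) = 657 - l
X(N) + 148901 = (657 - 1*(-66)) + 148901 = (657 + 66) + 148901 = 723 + 148901 = 149624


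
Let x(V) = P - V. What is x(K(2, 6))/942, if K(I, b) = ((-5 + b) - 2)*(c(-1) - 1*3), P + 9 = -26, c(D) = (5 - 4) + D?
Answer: -19/471 ≈ -0.040340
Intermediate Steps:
c(D) = 1 + D
P = -35 (P = -9 - 26 = -35)
K(I, b) = 21 - 3*b (K(I, b) = ((-5 + b) - 2)*((1 - 1) - 1*3) = (-7 + b)*(0 - 3) = (-7 + b)*(-3) = 21 - 3*b)
x(V) = -35 - V
x(K(2, 6))/942 = (-35 - (21 - 3*6))/942 = (-35 - (21 - 18))*(1/942) = (-35 - 1*3)*(1/942) = (-35 - 3)*(1/942) = -38*1/942 = -19/471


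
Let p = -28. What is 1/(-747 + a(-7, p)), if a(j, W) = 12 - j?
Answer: -1/728 ≈ -0.0013736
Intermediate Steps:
1/(-747 + a(-7, p)) = 1/(-747 + (12 - 1*(-7))) = 1/(-747 + (12 + 7)) = 1/(-747 + 19) = 1/(-728) = -1/728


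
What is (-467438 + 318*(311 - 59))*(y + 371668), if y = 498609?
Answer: -337060022654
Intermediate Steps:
(-467438 + 318*(311 - 59))*(y + 371668) = (-467438 + 318*(311 - 59))*(498609 + 371668) = (-467438 + 318*252)*870277 = (-467438 + 80136)*870277 = -387302*870277 = -337060022654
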